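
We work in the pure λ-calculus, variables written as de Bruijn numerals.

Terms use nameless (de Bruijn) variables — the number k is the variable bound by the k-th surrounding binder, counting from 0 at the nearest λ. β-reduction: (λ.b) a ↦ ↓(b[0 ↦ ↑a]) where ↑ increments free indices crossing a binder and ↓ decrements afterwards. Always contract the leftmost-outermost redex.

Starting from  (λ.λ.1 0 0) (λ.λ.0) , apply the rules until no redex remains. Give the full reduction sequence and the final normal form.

Answer: normal form = λ.0  (in 3 steps)

Reduction:
  start: (λ.λ.1 0 0) (λ.λ.0)
  step 1: λ.(λ.λ.0) 0 0
  step 2: λ.(λ.0) 0
  step 3: λ.0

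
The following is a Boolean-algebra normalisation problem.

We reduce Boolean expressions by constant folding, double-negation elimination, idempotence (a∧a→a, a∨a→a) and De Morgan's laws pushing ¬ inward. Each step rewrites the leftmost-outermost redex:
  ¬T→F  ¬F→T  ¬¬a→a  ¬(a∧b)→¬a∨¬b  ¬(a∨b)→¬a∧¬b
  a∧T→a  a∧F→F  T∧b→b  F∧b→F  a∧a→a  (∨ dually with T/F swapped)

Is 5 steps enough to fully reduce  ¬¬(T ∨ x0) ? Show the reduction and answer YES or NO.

  start: ¬¬(T ∨ x0)
  step 1: T ∨ x0
  step 2: T

Answer: YES — reaches normal form T in 2 ≤ 5 steps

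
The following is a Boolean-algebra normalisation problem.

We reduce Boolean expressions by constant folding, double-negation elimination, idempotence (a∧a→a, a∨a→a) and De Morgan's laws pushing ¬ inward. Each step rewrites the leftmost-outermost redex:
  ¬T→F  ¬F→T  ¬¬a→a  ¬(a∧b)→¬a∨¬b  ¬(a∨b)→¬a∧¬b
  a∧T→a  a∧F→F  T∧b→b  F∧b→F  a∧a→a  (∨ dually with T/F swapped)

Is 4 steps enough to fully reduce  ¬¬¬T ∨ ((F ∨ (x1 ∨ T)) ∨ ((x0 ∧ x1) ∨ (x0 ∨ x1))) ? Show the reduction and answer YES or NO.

  start: ¬¬¬T ∨ ((F ∨ (x1 ∨ T)) ∨ ((x0 ∧ x1) ∨ (x0 ∨ x1)))
  [1] ¬T ∨ ((F ∨ (x1 ∨ T)) ∨ ((x0 ∧ x1) ∨ (x0 ∨ x1)))
  [2] F ∨ ((F ∨ (x1 ∨ T)) ∨ ((x0 ∧ x1) ∨ (x0 ∨ x1)))
  [3] (F ∨ (x1 ∨ T)) ∨ ((x0 ∧ x1) ∨ (x0 ∨ x1))
  [4] (x1 ∨ T) ∨ ((x0 ∧ x1) ∨ (x0 ∨ x1))

Answer: NO — after 4 steps the term is (x1 ∨ T) ∨ ((x0 ∧ x1) ∨ (x0 ∨ x1)), not yet normal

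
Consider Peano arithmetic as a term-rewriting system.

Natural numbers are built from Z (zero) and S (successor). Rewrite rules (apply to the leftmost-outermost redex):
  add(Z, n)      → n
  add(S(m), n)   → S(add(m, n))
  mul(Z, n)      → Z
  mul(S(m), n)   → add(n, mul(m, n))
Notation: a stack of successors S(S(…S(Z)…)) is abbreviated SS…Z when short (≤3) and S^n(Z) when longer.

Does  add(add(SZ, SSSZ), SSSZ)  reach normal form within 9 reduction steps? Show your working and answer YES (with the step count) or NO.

Answer: YES — reaches normal form S^7(Z) in 7 ≤ 9 steps

Reduction:
  start: add(add(SZ, SSSZ), SSSZ)
  [1] add(S(add(Z, SSSZ)), SSSZ)
  [2] S(add(add(Z, SSSZ), SSSZ))
  [3] S(add(SSSZ, SSSZ))
  [4] S(S(add(SSZ, SSSZ)))
  [5] S(S(S(add(SZ, SSSZ))))
  [6] S(S(S(S(add(Z, SSSZ)))))
  [7] S^7(Z)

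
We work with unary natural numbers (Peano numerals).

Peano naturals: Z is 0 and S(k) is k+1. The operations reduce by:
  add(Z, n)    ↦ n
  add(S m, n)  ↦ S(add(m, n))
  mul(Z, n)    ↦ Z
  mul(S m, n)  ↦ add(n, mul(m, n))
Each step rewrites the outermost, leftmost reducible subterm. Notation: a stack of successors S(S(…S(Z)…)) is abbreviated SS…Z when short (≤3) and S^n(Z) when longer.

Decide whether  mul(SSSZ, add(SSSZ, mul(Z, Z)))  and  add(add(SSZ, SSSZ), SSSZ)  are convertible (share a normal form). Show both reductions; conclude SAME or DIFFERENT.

Answer: DIFFERENT — A ⇓ S^9(Z), B ⇓ S^8(Z)

Working:
Term A:
  start: mul(SSSZ, add(SSSZ, mul(Z, Z)))
  →1  add(add(SSSZ, mul(Z, Z)), mul(SSZ, add(SSSZ, mul(Z, Z))))
  →2  add(S(add(SSZ, mul(Z, Z))), mul(SSZ, add(SSSZ, mul(Z, Z))))
  →3  S(add(add(SSZ, mul(Z, Z)), mul(SSZ, add(SSSZ, mul(Z, Z)))))
  →4  S(add(S(add(SZ, mul(Z, Z))), mul(SSZ, add(SSSZ, mul(Z, Z)))))
  →5  S(S(add(add(SZ, mul(Z, Z)), mul(SSZ, add(SSSZ, mul(Z, Z))))))
  →6  S(S(add(S(add(Z, mul(Z, Z))), mul(SSZ, add(SSSZ, mul(Z, Z))))))
  →7  S(S(S(add(add(Z, mul(Z, Z)), mul(SSZ, add(SSSZ, mul(Z, Z)))))))
  →8  S(S(S(add(mul(Z, Z), mul(SSZ, add(SSSZ, mul(Z, Z)))))))
  →9  S(S(S(add(Z, mul(SSZ, add(SSSZ, mul(Z, Z)))))))
  →10  S(S(S(mul(SSZ, add(SSSZ, mul(Z, Z))))))
  →11  S(S(S(add(add(SSSZ, mul(Z, Z)), mul(SZ, add(SSSZ, mul(Z, Z)))))))
  →12  S(S(S(add(S(add(SSZ, mul(Z, Z))), mul(SZ, add(SSSZ, mul(Z, Z)))))))
  →13  S(S(S(S(add(add(SSZ, mul(Z, Z)), mul(SZ, add(SSSZ, mul(Z, Z))))))))
  →14  S(S(S(S(add(S(add(SZ, mul(Z, Z))), mul(SZ, add(SSSZ, mul(Z, Z))))))))
  →15  S(S(S(S(S(add(add(SZ, mul(Z, Z)), mul(SZ, add(SSSZ, mul(Z, Z)))))))))
  →16  S(S(S(S(S(add(S(add(Z, mul(Z, Z))), mul(SZ, add(SSSZ, mul(Z, Z)))))))))
  →17  S(S(S(S(S(S(add(add(Z, mul(Z, Z)), mul(SZ, add(SSSZ, mul(Z, Z))))))))))
  →18  S(S(S(S(S(S(add(mul(Z, Z), mul(SZ, add(SSSZ, mul(Z, Z))))))))))
  →19  S(S(S(S(S(S(add(Z, mul(SZ, add(SSSZ, mul(Z, Z))))))))))
  →20  S(S(S(S(S(S(mul(SZ, add(SSSZ, mul(Z, Z)))))))))
  →21  S(S(S(S(S(S(add(add(SSSZ, mul(Z, Z)), mul(Z, add(SSSZ, mul(Z, Z))))))))))
  →22  S(S(S(S(S(S(add(S(add(SSZ, mul(Z, Z))), mul(Z, add(SSSZ, mul(Z, Z))))))))))
  →23  S(S(S(S(S(S(S(add(add(SSZ, mul(Z, Z)), mul(Z, add(SSSZ, mul(Z, Z)))))))))))
  →24  S(S(S(S(S(S(S(add(S(add(SZ, mul(Z, Z))), mul(Z, add(SSSZ, mul(Z, Z)))))))))))
  →25  S(S(S(S(S(S(S(S(add(add(SZ, mul(Z, Z)), mul(Z, add(SSSZ, mul(Z, Z))))))))))))
  →26  S(S(S(S(S(S(S(S(add(S(add(Z, mul(Z, Z))), mul(Z, add(SSSZ, mul(Z, Z))))))))))))
  →27  S(S(S(S(S(S(S(S(S(add(add(Z, mul(Z, Z)), mul(Z, add(SSSZ, mul(Z, Z)))))))))))))
  →28  S(S(S(S(S(S(S(S(S(add(mul(Z, Z), mul(Z, add(SSSZ, mul(Z, Z)))))))))))))
  →29  S(S(S(S(S(S(S(S(S(add(Z, mul(Z, add(SSSZ, mul(Z, Z)))))))))))))
  →30  S(S(S(S(S(S(S(S(S(mul(Z, add(SSSZ, mul(Z, Z))))))))))))
  →31  S^9(Z)

Term B:
  start: add(add(SSZ, SSSZ), SSSZ)
  →1  add(S(add(SZ, SSSZ)), SSSZ)
  →2  S(add(add(SZ, SSSZ), SSSZ))
  →3  S(add(S(add(Z, SSSZ)), SSSZ))
  →4  S(S(add(add(Z, SSSZ), SSSZ)))
  →5  S(S(add(SSSZ, SSSZ)))
  →6  S(S(S(add(SSZ, SSSZ))))
  →7  S(S(S(S(add(SZ, SSSZ)))))
  →8  S(S(S(S(S(add(Z, SSSZ))))))
  →9  S^8(Z)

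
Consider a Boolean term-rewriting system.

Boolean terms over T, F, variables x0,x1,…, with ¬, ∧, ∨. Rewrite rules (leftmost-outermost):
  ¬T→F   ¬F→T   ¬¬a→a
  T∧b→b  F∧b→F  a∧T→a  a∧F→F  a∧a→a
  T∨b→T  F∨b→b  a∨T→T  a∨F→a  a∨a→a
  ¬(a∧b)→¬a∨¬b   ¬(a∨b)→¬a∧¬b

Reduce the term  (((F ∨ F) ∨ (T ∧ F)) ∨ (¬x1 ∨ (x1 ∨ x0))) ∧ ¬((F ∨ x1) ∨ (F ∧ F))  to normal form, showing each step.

  start: (((F ∨ F) ∨ (T ∧ F)) ∨ (¬x1 ∨ (x1 ∨ x0))) ∧ ¬((F ∨ x1) ∨ (F ∧ F))
  [1] ((F ∨ (T ∧ F)) ∨ (¬x1 ∨ (x1 ∨ x0))) ∧ ¬((F ∨ x1) ∨ (F ∧ F))
  [2] ((T ∧ F) ∨ (¬x1 ∨ (x1 ∨ x0))) ∧ ¬((F ∨ x1) ∨ (F ∧ F))
  [3] (F ∨ (¬x1 ∨ (x1 ∨ x0))) ∧ ¬((F ∨ x1) ∨ (F ∧ F))
  [4] (¬x1 ∨ (x1 ∨ x0)) ∧ ¬((F ∨ x1) ∨ (F ∧ F))
  [5] (¬x1 ∨ (x1 ∨ x0)) ∧ (¬(F ∨ x1) ∧ ¬(F ∧ F))
  [6] (¬x1 ∨ (x1 ∨ x0)) ∧ ((¬F ∧ ¬x1) ∧ ¬(F ∧ F))
  [7] (¬x1 ∨ (x1 ∨ x0)) ∧ ((T ∧ ¬x1) ∧ ¬(F ∧ F))
  [8] (¬x1 ∨ (x1 ∨ x0)) ∧ (¬x1 ∧ ¬(F ∧ F))
  [9] (¬x1 ∨ (x1 ∨ x0)) ∧ (¬x1 ∧ (¬F ∨ ¬F))
  [10] (¬x1 ∨ (x1 ∨ x0)) ∧ (¬x1 ∧ ¬F)
  [11] (¬x1 ∨ (x1 ∨ x0)) ∧ (¬x1 ∧ T)
  [12] (¬x1 ∨ (x1 ∨ x0)) ∧ ¬x1

Answer: normal form = (¬x1 ∨ (x1 ∨ x0)) ∧ ¬x1  (in 12 steps)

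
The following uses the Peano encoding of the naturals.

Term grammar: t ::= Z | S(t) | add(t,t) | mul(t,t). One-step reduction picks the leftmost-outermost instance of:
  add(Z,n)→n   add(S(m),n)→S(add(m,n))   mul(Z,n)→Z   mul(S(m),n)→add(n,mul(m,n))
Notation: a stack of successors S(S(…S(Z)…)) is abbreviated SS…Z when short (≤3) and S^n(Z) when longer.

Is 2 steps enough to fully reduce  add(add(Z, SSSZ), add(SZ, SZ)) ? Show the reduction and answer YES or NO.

  start: add(add(Z, SSSZ), add(SZ, SZ))
  step 1: add(SSSZ, add(SZ, SZ))
  step 2: S(add(SSZ, add(SZ, SZ)))

Answer: NO — after 2 steps the term is S(add(SSZ, add(SZ, SZ))), not yet normal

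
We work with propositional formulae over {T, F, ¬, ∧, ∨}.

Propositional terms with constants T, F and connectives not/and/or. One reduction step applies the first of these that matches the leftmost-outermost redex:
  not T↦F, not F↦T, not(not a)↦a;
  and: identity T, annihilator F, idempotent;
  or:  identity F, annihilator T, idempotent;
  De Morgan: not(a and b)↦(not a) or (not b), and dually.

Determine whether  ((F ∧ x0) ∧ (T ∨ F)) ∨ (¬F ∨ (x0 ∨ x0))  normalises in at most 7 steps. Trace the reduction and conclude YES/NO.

  start: ((F ∧ x0) ∧ (T ∨ F)) ∨ (¬F ∨ (x0 ∨ x0))
  →1  (F ∧ (T ∨ F)) ∨ (¬F ∨ (x0 ∨ x0))
  →2  F ∨ (¬F ∨ (x0 ∨ x0))
  →3  ¬F ∨ (x0 ∨ x0)
  →4  T ∨ (x0 ∨ x0)
  →5  T

Answer: YES — reaches normal form T in 5 ≤ 7 steps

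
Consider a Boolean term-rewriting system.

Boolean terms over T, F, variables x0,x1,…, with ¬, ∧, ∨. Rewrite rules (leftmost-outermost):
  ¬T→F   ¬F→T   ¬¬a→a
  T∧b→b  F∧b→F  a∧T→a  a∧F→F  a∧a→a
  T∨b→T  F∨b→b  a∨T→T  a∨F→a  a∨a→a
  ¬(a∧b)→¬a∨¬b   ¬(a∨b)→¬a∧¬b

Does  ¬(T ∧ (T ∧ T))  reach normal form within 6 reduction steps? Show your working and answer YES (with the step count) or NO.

Answer: YES — reaches normal form F in 6 ≤ 6 steps

Reduction:
  start: ¬(T ∧ (T ∧ T))
  [1] ¬T ∨ ¬(T ∧ T)
  [2] F ∨ ¬(T ∧ T)
  [3] ¬(T ∧ T)
  [4] ¬T ∨ ¬T
  [5] ¬T
  [6] F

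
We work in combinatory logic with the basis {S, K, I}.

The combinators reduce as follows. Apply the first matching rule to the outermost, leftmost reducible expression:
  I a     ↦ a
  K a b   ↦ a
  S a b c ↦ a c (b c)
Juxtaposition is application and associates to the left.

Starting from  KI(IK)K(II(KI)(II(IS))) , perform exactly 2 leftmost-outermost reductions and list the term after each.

  start: KI(IK)K(II(KI)(II(IS)))
  →1  IK(II(KI)(II(IS)))
  →2  K(II(KI)(II(IS)))

Answer: after 2 steps: K(II(KI)(II(IS)))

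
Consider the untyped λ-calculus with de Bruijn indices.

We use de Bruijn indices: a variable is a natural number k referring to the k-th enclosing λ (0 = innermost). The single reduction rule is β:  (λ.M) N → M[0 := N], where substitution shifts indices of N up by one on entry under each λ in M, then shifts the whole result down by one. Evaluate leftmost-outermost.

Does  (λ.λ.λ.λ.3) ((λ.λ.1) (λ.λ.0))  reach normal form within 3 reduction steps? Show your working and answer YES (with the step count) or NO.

  start: (λ.λ.λ.λ.3) ((λ.λ.1) (λ.λ.0))
  [1] λ.λ.λ.(λ.λ.1) (λ.λ.0)
  [2] λ.λ.λ.λ.λ.λ.0

Answer: YES — reaches normal form λ.λ.λ.λ.λ.λ.0 in 2 ≤ 3 steps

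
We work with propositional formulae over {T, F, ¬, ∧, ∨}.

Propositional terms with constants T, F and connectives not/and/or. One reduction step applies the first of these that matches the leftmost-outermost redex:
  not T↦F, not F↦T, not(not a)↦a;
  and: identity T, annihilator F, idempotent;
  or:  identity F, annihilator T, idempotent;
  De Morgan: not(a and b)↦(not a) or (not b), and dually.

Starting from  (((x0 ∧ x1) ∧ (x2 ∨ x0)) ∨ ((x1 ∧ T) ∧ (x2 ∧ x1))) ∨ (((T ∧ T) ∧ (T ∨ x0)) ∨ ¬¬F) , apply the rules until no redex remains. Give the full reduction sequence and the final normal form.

  start: (((x0 ∧ x1) ∧ (x2 ∨ x0)) ∨ ((x1 ∧ T) ∧ (x2 ∧ x1))) ∨ (((T ∧ T) ∧ (T ∨ x0)) ∨ ¬¬F)
  step 1: (((x0 ∧ x1) ∧ (x2 ∨ x0)) ∨ (x1 ∧ (x2 ∧ x1))) ∨ (((T ∧ T) ∧ (T ∨ x0)) ∨ ¬¬F)
  step 2: (((x0 ∧ x1) ∧ (x2 ∨ x0)) ∨ (x1 ∧ (x2 ∧ x1))) ∨ ((T ∧ (T ∨ x0)) ∨ ¬¬F)
  step 3: (((x0 ∧ x1) ∧ (x2 ∨ x0)) ∨ (x1 ∧ (x2 ∧ x1))) ∨ ((T ∨ x0) ∨ ¬¬F)
  step 4: (((x0 ∧ x1) ∧ (x2 ∨ x0)) ∨ (x1 ∧ (x2 ∧ x1))) ∨ (T ∨ ¬¬F)
  step 5: (((x0 ∧ x1) ∧ (x2 ∨ x0)) ∨ (x1 ∧ (x2 ∧ x1))) ∨ T
  step 6: T

Answer: normal form = T  (in 6 steps)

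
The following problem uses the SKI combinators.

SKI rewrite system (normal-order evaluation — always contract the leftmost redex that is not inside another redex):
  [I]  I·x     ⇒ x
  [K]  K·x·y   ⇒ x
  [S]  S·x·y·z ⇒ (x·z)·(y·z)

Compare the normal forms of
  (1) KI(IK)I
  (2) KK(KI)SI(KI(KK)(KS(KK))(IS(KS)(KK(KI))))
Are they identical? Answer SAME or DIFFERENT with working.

Term A:
  start: KI(IK)I
  →1  II
  →2  I

Term B:
  start: KK(KI)SI(KI(KK)(KS(KK))(IS(KS)(KK(KI))))
  →1  KSI(KI(KK)(KS(KK))(IS(KS)(KK(KI))))
  →2  S(KI(KK)(KS(KK))(IS(KS)(KK(KI))))
  →3  S(I(KS(KK))(IS(KS)(KK(KI))))
  →4  S(KS(KK)(IS(KS)(KK(KI))))
  →5  S(S(IS(KS)(KK(KI))))
  →6  S(S(S(KS)(KK(KI))))
  →7  S(S(S(KS)K))

Answer: DIFFERENT — A ⇓ I, B ⇓ S(S(S(KS)K))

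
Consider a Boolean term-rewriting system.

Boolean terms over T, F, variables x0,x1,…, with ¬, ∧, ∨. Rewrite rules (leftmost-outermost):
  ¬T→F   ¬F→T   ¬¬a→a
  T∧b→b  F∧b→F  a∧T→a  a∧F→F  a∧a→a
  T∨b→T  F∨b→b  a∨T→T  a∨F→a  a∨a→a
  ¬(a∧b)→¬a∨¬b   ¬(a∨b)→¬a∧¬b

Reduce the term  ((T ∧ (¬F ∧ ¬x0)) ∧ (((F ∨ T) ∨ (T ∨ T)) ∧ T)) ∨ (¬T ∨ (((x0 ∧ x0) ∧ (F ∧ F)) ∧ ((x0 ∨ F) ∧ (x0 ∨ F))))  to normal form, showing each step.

Answer: normal form = ¬x0  (in 14 steps)

Working:
  start: ((T ∧ (¬F ∧ ¬x0)) ∧ (((F ∨ T) ∨ (T ∨ T)) ∧ T)) ∨ (¬T ∨ (((x0 ∧ x0) ∧ (F ∧ F)) ∧ ((x0 ∨ F) ∧ (x0 ∨ F))))
  [1] ((¬F ∧ ¬x0) ∧ (((F ∨ T) ∨ (T ∨ T)) ∧ T)) ∨ (¬T ∨ (((x0 ∧ x0) ∧ (F ∧ F)) ∧ ((x0 ∨ F) ∧ (x0 ∨ F))))
  [2] ((T ∧ ¬x0) ∧ (((F ∨ T) ∨ (T ∨ T)) ∧ T)) ∨ (¬T ∨ (((x0 ∧ x0) ∧ (F ∧ F)) ∧ ((x0 ∨ F) ∧ (x0 ∨ F))))
  [3] (¬x0 ∧ (((F ∨ T) ∨ (T ∨ T)) ∧ T)) ∨ (¬T ∨ (((x0 ∧ x0) ∧ (F ∧ F)) ∧ ((x0 ∨ F) ∧ (x0 ∨ F))))
  [4] (¬x0 ∧ ((F ∨ T) ∨ (T ∨ T))) ∨ (¬T ∨ (((x0 ∧ x0) ∧ (F ∧ F)) ∧ ((x0 ∨ F) ∧ (x0 ∨ F))))
  [5] (¬x0 ∧ (T ∨ (T ∨ T))) ∨ (¬T ∨ (((x0 ∧ x0) ∧ (F ∧ F)) ∧ ((x0 ∨ F) ∧ (x0 ∨ F))))
  [6] (¬x0 ∧ T) ∨ (¬T ∨ (((x0 ∧ x0) ∧ (F ∧ F)) ∧ ((x0 ∨ F) ∧ (x0 ∨ F))))
  [7] ¬x0 ∨ (¬T ∨ (((x0 ∧ x0) ∧ (F ∧ F)) ∧ ((x0 ∨ F) ∧ (x0 ∨ F))))
  [8] ¬x0 ∨ (F ∨ (((x0 ∧ x0) ∧ (F ∧ F)) ∧ ((x0 ∨ F) ∧ (x0 ∨ F))))
  [9] ¬x0 ∨ (((x0 ∧ x0) ∧ (F ∧ F)) ∧ ((x0 ∨ F) ∧ (x0 ∨ F)))
  [10] ¬x0 ∨ ((x0 ∧ (F ∧ F)) ∧ ((x0 ∨ F) ∧ (x0 ∨ F)))
  [11] ¬x0 ∨ ((x0 ∧ F) ∧ ((x0 ∨ F) ∧ (x0 ∨ F)))
  [12] ¬x0 ∨ (F ∧ ((x0 ∨ F) ∧ (x0 ∨ F)))
  [13] ¬x0 ∨ F
  [14] ¬x0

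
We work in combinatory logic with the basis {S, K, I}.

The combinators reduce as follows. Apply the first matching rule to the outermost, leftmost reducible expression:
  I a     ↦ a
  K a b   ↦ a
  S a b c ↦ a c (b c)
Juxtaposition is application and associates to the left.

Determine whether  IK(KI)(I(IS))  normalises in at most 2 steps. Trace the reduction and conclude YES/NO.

Answer: YES — reaches normal form KI in 2 ≤ 2 steps

Working:
  start: IK(KI)(I(IS))
  →1  K(KI)(I(IS))
  →2  KI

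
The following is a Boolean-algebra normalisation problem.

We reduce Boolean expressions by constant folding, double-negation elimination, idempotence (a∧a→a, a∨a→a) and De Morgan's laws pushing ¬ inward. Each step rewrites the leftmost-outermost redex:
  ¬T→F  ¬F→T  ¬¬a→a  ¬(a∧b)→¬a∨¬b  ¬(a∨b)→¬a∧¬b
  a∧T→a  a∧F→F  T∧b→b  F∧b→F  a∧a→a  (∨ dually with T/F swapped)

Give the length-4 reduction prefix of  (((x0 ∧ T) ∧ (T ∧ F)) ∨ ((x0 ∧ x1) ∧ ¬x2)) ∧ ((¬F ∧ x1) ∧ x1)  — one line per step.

Answer: after 4 steps: ((x0 ∧ x1) ∧ ¬x2) ∧ ((¬F ∧ x1) ∧ x1)

Reduction:
  start: (((x0 ∧ T) ∧ (T ∧ F)) ∨ ((x0 ∧ x1) ∧ ¬x2)) ∧ ((¬F ∧ x1) ∧ x1)
  step 1: ((x0 ∧ (T ∧ F)) ∨ ((x0 ∧ x1) ∧ ¬x2)) ∧ ((¬F ∧ x1) ∧ x1)
  step 2: ((x0 ∧ F) ∨ ((x0 ∧ x1) ∧ ¬x2)) ∧ ((¬F ∧ x1) ∧ x1)
  step 3: (F ∨ ((x0 ∧ x1) ∧ ¬x2)) ∧ ((¬F ∧ x1) ∧ x1)
  step 4: ((x0 ∧ x1) ∧ ¬x2) ∧ ((¬F ∧ x1) ∧ x1)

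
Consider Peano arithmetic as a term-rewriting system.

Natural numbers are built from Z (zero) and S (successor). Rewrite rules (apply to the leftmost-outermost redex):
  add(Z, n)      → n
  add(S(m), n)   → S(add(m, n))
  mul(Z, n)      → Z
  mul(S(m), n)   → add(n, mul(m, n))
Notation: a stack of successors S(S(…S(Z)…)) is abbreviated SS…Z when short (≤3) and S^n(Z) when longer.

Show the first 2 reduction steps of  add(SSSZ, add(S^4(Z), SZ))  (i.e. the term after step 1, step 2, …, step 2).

  start: add(SSSZ, add(S^4(Z), SZ))
  →1  S(add(SSZ, add(S^4(Z), SZ)))
  →2  S(S(add(SZ, add(S^4(Z), SZ))))

Answer: after 2 steps: S(S(add(SZ, add(S^4(Z), SZ))))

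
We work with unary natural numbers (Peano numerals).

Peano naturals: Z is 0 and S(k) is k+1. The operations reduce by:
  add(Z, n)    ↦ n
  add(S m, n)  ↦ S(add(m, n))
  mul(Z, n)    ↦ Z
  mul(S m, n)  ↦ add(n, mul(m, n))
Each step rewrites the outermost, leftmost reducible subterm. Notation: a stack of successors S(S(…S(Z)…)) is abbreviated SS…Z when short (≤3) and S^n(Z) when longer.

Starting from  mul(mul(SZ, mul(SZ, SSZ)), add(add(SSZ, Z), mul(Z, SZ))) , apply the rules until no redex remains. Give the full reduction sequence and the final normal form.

  start: mul(mul(SZ, mul(SZ, SSZ)), add(add(SSZ, Z), mul(Z, SZ)))
  →1  mul(add(mul(SZ, SSZ), mul(Z, mul(SZ, SSZ))), add(add(SSZ, Z), mul(Z, SZ)))
  →2  mul(add(add(SSZ, mul(Z, SSZ)), mul(Z, mul(SZ, SSZ))), add(add(SSZ, Z), mul(Z, SZ)))
  →3  mul(add(S(add(SZ, mul(Z, SSZ))), mul(Z, mul(SZ, SSZ))), add(add(SSZ, Z), mul(Z, SZ)))
  →4  mul(S(add(add(SZ, mul(Z, SSZ)), mul(Z, mul(SZ, SSZ)))), add(add(SSZ, Z), mul(Z, SZ)))
  →5  add(add(add(SSZ, Z), mul(Z, SZ)), mul(add(add(SZ, mul(Z, SSZ)), mul(Z, mul(SZ, SSZ))), add(add(SSZ, Z), mul(Z, SZ))))
  →6  add(add(S(add(SZ, Z)), mul(Z, SZ)), mul(add(add(SZ, mul(Z, SSZ)), mul(Z, mul(SZ, SSZ))), add(add(SSZ, Z), mul(Z, SZ))))
  →7  add(S(add(add(SZ, Z), mul(Z, SZ))), mul(add(add(SZ, mul(Z, SSZ)), mul(Z, mul(SZ, SSZ))), add(add(SSZ, Z), mul(Z, SZ))))
  →8  S(add(add(add(SZ, Z), mul(Z, SZ)), mul(add(add(SZ, mul(Z, SSZ)), mul(Z, mul(SZ, SSZ))), add(add(SSZ, Z), mul(Z, SZ)))))
  →9  S(add(add(S(add(Z, Z)), mul(Z, SZ)), mul(add(add(SZ, mul(Z, SSZ)), mul(Z, mul(SZ, SSZ))), add(add(SSZ, Z), mul(Z, SZ)))))
  →10  S(add(S(add(add(Z, Z), mul(Z, SZ))), mul(add(add(SZ, mul(Z, SSZ)), mul(Z, mul(SZ, SSZ))), add(add(SSZ, Z), mul(Z, SZ)))))
  →11  S(S(add(add(add(Z, Z), mul(Z, SZ)), mul(add(add(SZ, mul(Z, SSZ)), mul(Z, mul(SZ, SSZ))), add(add(SSZ, Z), mul(Z, SZ))))))
  →12  S(S(add(add(Z, mul(Z, SZ)), mul(add(add(SZ, mul(Z, SSZ)), mul(Z, mul(SZ, SSZ))), add(add(SSZ, Z), mul(Z, SZ))))))
  →13  S(S(add(mul(Z, SZ), mul(add(add(SZ, mul(Z, SSZ)), mul(Z, mul(SZ, SSZ))), add(add(SSZ, Z), mul(Z, SZ))))))
  →14  S(S(add(Z, mul(add(add(SZ, mul(Z, SSZ)), mul(Z, mul(SZ, SSZ))), add(add(SSZ, Z), mul(Z, SZ))))))
  →15  S(S(mul(add(add(SZ, mul(Z, SSZ)), mul(Z, mul(SZ, SSZ))), add(add(SSZ, Z), mul(Z, SZ)))))
  →16  S(S(mul(add(S(add(Z, mul(Z, SSZ))), mul(Z, mul(SZ, SSZ))), add(add(SSZ, Z), mul(Z, SZ)))))
  →17  S(S(mul(S(add(add(Z, mul(Z, SSZ)), mul(Z, mul(SZ, SSZ)))), add(add(SSZ, Z), mul(Z, SZ)))))
  →18  S(S(add(add(add(SSZ, Z), mul(Z, SZ)), mul(add(add(Z, mul(Z, SSZ)), mul(Z, mul(SZ, SSZ))), add(add(SSZ, Z), mul(Z, SZ))))))
  →19  S(S(add(add(S(add(SZ, Z)), mul(Z, SZ)), mul(add(add(Z, mul(Z, SSZ)), mul(Z, mul(SZ, SSZ))), add(add(SSZ, Z), mul(Z, SZ))))))
  →20  S(S(add(S(add(add(SZ, Z), mul(Z, SZ))), mul(add(add(Z, mul(Z, SSZ)), mul(Z, mul(SZ, SSZ))), add(add(SSZ, Z), mul(Z, SZ))))))
  →21  S(S(S(add(add(add(SZ, Z), mul(Z, SZ)), mul(add(add(Z, mul(Z, SSZ)), mul(Z, mul(SZ, SSZ))), add(add(SSZ, Z), mul(Z, SZ)))))))
  →22  S(S(S(add(add(S(add(Z, Z)), mul(Z, SZ)), mul(add(add(Z, mul(Z, SSZ)), mul(Z, mul(SZ, SSZ))), add(add(SSZ, Z), mul(Z, SZ)))))))
  →23  S(S(S(add(S(add(add(Z, Z), mul(Z, SZ))), mul(add(add(Z, mul(Z, SSZ)), mul(Z, mul(SZ, SSZ))), add(add(SSZ, Z), mul(Z, SZ)))))))
  →24  S(S(S(S(add(add(add(Z, Z), mul(Z, SZ)), mul(add(add(Z, mul(Z, SSZ)), mul(Z, mul(SZ, SSZ))), add(add(SSZ, Z), mul(Z, SZ))))))))
  →25  S(S(S(S(add(add(Z, mul(Z, SZ)), mul(add(add(Z, mul(Z, SSZ)), mul(Z, mul(SZ, SSZ))), add(add(SSZ, Z), mul(Z, SZ))))))))
  →26  S(S(S(S(add(mul(Z, SZ), mul(add(add(Z, mul(Z, SSZ)), mul(Z, mul(SZ, SSZ))), add(add(SSZ, Z), mul(Z, SZ))))))))
  →27  S(S(S(S(add(Z, mul(add(add(Z, mul(Z, SSZ)), mul(Z, mul(SZ, SSZ))), add(add(SSZ, Z), mul(Z, SZ))))))))
  →28  S(S(S(S(mul(add(add(Z, mul(Z, SSZ)), mul(Z, mul(SZ, SSZ))), add(add(SSZ, Z), mul(Z, SZ)))))))
  →29  S(S(S(S(mul(add(mul(Z, SSZ), mul(Z, mul(SZ, SSZ))), add(add(SSZ, Z), mul(Z, SZ)))))))
  →30  S(S(S(S(mul(add(Z, mul(Z, mul(SZ, SSZ))), add(add(SSZ, Z), mul(Z, SZ)))))))
  →31  S(S(S(S(mul(mul(Z, mul(SZ, SSZ)), add(add(SSZ, Z), mul(Z, SZ)))))))
  →32  S(S(S(S(mul(Z, add(add(SSZ, Z), mul(Z, SZ)))))))
  →33  S^4(Z)

Answer: normal form = S^4(Z)  (in 33 steps)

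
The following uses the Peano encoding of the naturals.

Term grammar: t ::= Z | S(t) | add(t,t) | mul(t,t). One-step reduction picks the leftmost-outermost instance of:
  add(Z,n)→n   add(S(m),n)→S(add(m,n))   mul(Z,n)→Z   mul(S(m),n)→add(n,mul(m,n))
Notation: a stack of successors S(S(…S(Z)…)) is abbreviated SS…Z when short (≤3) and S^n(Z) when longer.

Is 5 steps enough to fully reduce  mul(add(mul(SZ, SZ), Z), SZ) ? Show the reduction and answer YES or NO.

Answer: NO — after 5 steps the term is S(add(Z, mul(add(add(Z, mul(Z, SZ)), Z), SZ))), not yet normal

Working:
  start: mul(add(mul(SZ, SZ), Z), SZ)
  →1  mul(add(add(SZ, mul(Z, SZ)), Z), SZ)
  →2  mul(add(S(add(Z, mul(Z, SZ))), Z), SZ)
  →3  mul(S(add(add(Z, mul(Z, SZ)), Z)), SZ)
  →4  add(SZ, mul(add(add(Z, mul(Z, SZ)), Z), SZ))
  →5  S(add(Z, mul(add(add(Z, mul(Z, SZ)), Z), SZ)))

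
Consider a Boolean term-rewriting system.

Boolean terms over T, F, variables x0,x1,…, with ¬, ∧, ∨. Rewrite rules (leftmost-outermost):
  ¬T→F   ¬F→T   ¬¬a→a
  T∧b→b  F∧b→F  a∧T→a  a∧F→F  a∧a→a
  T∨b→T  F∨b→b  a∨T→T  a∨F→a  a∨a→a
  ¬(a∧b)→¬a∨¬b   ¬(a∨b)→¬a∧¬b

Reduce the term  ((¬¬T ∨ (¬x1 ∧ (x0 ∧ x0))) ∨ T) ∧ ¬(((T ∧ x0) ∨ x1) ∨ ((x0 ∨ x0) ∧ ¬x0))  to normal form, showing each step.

Answer: normal form = (¬x0 ∧ ¬x1) ∧ (¬x0 ∨ x0)  (in 11 steps)

Reduction:
  start: ((¬¬T ∨ (¬x1 ∧ (x0 ∧ x0))) ∨ T) ∧ ¬(((T ∧ x0) ∨ x1) ∨ ((x0 ∨ x0) ∧ ¬x0))
  [1] T ∧ ¬(((T ∧ x0) ∨ x1) ∨ ((x0 ∨ x0) ∧ ¬x0))
  [2] ¬(((T ∧ x0) ∨ x1) ∨ ((x0 ∨ x0) ∧ ¬x0))
  [3] ¬((T ∧ x0) ∨ x1) ∧ ¬((x0 ∨ x0) ∧ ¬x0)
  [4] (¬(T ∧ x0) ∧ ¬x1) ∧ ¬((x0 ∨ x0) ∧ ¬x0)
  [5] ((¬T ∨ ¬x0) ∧ ¬x1) ∧ ¬((x0 ∨ x0) ∧ ¬x0)
  [6] ((F ∨ ¬x0) ∧ ¬x1) ∧ ¬((x0 ∨ x0) ∧ ¬x0)
  [7] (¬x0 ∧ ¬x1) ∧ ¬((x0 ∨ x0) ∧ ¬x0)
  [8] (¬x0 ∧ ¬x1) ∧ (¬(x0 ∨ x0) ∨ ¬¬x0)
  [9] (¬x0 ∧ ¬x1) ∧ ((¬x0 ∧ ¬x0) ∨ ¬¬x0)
  [10] (¬x0 ∧ ¬x1) ∧ (¬x0 ∨ ¬¬x0)
  [11] (¬x0 ∧ ¬x1) ∧ (¬x0 ∨ x0)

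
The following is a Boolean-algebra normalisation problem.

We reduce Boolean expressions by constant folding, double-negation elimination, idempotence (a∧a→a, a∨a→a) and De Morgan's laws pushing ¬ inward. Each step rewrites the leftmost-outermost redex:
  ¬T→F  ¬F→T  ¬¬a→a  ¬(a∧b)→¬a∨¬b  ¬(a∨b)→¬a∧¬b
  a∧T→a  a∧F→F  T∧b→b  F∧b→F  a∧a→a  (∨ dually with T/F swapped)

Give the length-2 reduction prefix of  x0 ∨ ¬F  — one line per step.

Answer: after 2 steps: T

Working:
  start: x0 ∨ ¬F
  →1  x0 ∨ T
  →2  T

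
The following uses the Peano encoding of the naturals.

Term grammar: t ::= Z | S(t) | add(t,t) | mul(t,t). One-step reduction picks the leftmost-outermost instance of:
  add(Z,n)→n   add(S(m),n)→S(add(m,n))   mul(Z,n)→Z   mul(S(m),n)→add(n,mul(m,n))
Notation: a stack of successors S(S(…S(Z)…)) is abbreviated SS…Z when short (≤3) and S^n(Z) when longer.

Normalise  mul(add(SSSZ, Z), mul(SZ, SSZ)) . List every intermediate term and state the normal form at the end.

  start: mul(add(SSSZ, Z), mul(SZ, SSZ))
  [1] mul(S(add(SSZ, Z)), mul(SZ, SSZ))
  [2] add(mul(SZ, SSZ), mul(add(SSZ, Z), mul(SZ, SSZ)))
  [3] add(add(SSZ, mul(Z, SSZ)), mul(add(SSZ, Z), mul(SZ, SSZ)))
  [4] add(S(add(SZ, mul(Z, SSZ))), mul(add(SSZ, Z), mul(SZ, SSZ)))
  [5] S(add(add(SZ, mul(Z, SSZ)), mul(add(SSZ, Z), mul(SZ, SSZ))))
  [6] S(add(S(add(Z, mul(Z, SSZ))), mul(add(SSZ, Z), mul(SZ, SSZ))))
  [7] S(S(add(add(Z, mul(Z, SSZ)), mul(add(SSZ, Z), mul(SZ, SSZ)))))
  [8] S(S(add(mul(Z, SSZ), mul(add(SSZ, Z), mul(SZ, SSZ)))))
  [9] S(S(add(Z, mul(add(SSZ, Z), mul(SZ, SSZ)))))
  [10] S(S(mul(add(SSZ, Z), mul(SZ, SSZ))))
  [11] S(S(mul(S(add(SZ, Z)), mul(SZ, SSZ))))
  [12] S(S(add(mul(SZ, SSZ), mul(add(SZ, Z), mul(SZ, SSZ)))))
  [13] S(S(add(add(SSZ, mul(Z, SSZ)), mul(add(SZ, Z), mul(SZ, SSZ)))))
  [14] S(S(add(S(add(SZ, mul(Z, SSZ))), mul(add(SZ, Z), mul(SZ, SSZ)))))
  [15] S(S(S(add(add(SZ, mul(Z, SSZ)), mul(add(SZ, Z), mul(SZ, SSZ))))))
  [16] S(S(S(add(S(add(Z, mul(Z, SSZ))), mul(add(SZ, Z), mul(SZ, SSZ))))))
  [17] S(S(S(S(add(add(Z, mul(Z, SSZ)), mul(add(SZ, Z), mul(SZ, SSZ)))))))
  [18] S(S(S(S(add(mul(Z, SSZ), mul(add(SZ, Z), mul(SZ, SSZ)))))))
  [19] S(S(S(S(add(Z, mul(add(SZ, Z), mul(SZ, SSZ)))))))
  [20] S(S(S(S(mul(add(SZ, Z), mul(SZ, SSZ))))))
  [21] S(S(S(S(mul(S(add(Z, Z)), mul(SZ, SSZ))))))
  [22] S(S(S(S(add(mul(SZ, SSZ), mul(add(Z, Z), mul(SZ, SSZ)))))))
  [23] S(S(S(S(add(add(SSZ, mul(Z, SSZ)), mul(add(Z, Z), mul(SZ, SSZ)))))))
  [24] S(S(S(S(add(S(add(SZ, mul(Z, SSZ))), mul(add(Z, Z), mul(SZ, SSZ)))))))
  [25] S(S(S(S(S(add(add(SZ, mul(Z, SSZ)), mul(add(Z, Z), mul(SZ, SSZ))))))))
  [26] S(S(S(S(S(add(S(add(Z, mul(Z, SSZ))), mul(add(Z, Z), mul(SZ, SSZ))))))))
  [27] S(S(S(S(S(S(add(add(Z, mul(Z, SSZ)), mul(add(Z, Z), mul(SZ, SSZ)))))))))
  [28] S(S(S(S(S(S(add(mul(Z, SSZ), mul(add(Z, Z), mul(SZ, SSZ)))))))))
  [29] S(S(S(S(S(S(add(Z, mul(add(Z, Z), mul(SZ, SSZ)))))))))
  [30] S(S(S(S(S(S(mul(add(Z, Z), mul(SZ, SSZ))))))))
  [31] S(S(S(S(S(S(mul(Z, mul(SZ, SSZ))))))))
  [32] S^6(Z)

Answer: normal form = S^6(Z)  (in 32 steps)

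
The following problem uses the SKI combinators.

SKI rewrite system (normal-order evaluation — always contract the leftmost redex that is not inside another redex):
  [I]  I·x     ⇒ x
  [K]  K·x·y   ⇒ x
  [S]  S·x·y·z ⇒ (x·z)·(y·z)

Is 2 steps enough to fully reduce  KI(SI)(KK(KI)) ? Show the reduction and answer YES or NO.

  start: KI(SI)(KK(KI))
  step 1: I(KK(KI))
  step 2: KK(KI)

Answer: NO — after 2 steps the term is KK(KI), not yet normal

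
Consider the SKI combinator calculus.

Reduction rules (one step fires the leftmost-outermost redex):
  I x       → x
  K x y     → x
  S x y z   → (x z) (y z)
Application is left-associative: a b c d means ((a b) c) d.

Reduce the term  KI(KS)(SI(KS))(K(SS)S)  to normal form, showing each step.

  start: KI(KS)(SI(KS))(K(SS)S)
  [1] I(SI(KS))(K(SS)S)
  [2] SI(KS)(K(SS)S)
  [3] I(K(SS)S)(KS(K(SS)S))
  [4] K(SS)S(KS(K(SS)S))
  [5] SS(KS(K(SS)S))
  [6] SSS

Answer: normal form = SSS  (in 6 steps)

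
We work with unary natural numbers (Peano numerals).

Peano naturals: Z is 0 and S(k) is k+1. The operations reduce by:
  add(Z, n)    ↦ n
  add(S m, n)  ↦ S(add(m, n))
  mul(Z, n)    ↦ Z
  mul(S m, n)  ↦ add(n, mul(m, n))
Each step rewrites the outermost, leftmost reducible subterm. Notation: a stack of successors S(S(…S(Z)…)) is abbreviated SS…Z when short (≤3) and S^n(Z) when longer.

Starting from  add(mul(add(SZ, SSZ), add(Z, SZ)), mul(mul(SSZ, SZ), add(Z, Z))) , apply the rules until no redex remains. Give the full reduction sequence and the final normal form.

  start: add(mul(add(SZ, SSZ), add(Z, SZ)), mul(mul(SSZ, SZ), add(Z, Z)))
  →1  add(mul(S(add(Z, SSZ)), add(Z, SZ)), mul(mul(SSZ, SZ), add(Z, Z)))
  →2  add(add(add(Z, SZ), mul(add(Z, SSZ), add(Z, SZ))), mul(mul(SSZ, SZ), add(Z, Z)))
  →3  add(add(SZ, mul(add(Z, SSZ), add(Z, SZ))), mul(mul(SSZ, SZ), add(Z, Z)))
  →4  add(S(add(Z, mul(add(Z, SSZ), add(Z, SZ)))), mul(mul(SSZ, SZ), add(Z, Z)))
  →5  S(add(add(Z, mul(add(Z, SSZ), add(Z, SZ))), mul(mul(SSZ, SZ), add(Z, Z))))
  →6  S(add(mul(add(Z, SSZ), add(Z, SZ)), mul(mul(SSZ, SZ), add(Z, Z))))
  →7  S(add(mul(SSZ, add(Z, SZ)), mul(mul(SSZ, SZ), add(Z, Z))))
  →8  S(add(add(add(Z, SZ), mul(SZ, add(Z, SZ))), mul(mul(SSZ, SZ), add(Z, Z))))
  →9  S(add(add(SZ, mul(SZ, add(Z, SZ))), mul(mul(SSZ, SZ), add(Z, Z))))
  →10  S(add(S(add(Z, mul(SZ, add(Z, SZ)))), mul(mul(SSZ, SZ), add(Z, Z))))
  →11  S(S(add(add(Z, mul(SZ, add(Z, SZ))), mul(mul(SSZ, SZ), add(Z, Z)))))
  →12  S(S(add(mul(SZ, add(Z, SZ)), mul(mul(SSZ, SZ), add(Z, Z)))))
  →13  S(S(add(add(add(Z, SZ), mul(Z, add(Z, SZ))), mul(mul(SSZ, SZ), add(Z, Z)))))
  →14  S(S(add(add(SZ, mul(Z, add(Z, SZ))), mul(mul(SSZ, SZ), add(Z, Z)))))
  →15  S(S(add(S(add(Z, mul(Z, add(Z, SZ)))), mul(mul(SSZ, SZ), add(Z, Z)))))
  →16  S(S(S(add(add(Z, mul(Z, add(Z, SZ))), mul(mul(SSZ, SZ), add(Z, Z))))))
  →17  S(S(S(add(mul(Z, add(Z, SZ)), mul(mul(SSZ, SZ), add(Z, Z))))))
  →18  S(S(S(add(Z, mul(mul(SSZ, SZ), add(Z, Z))))))
  →19  S(S(S(mul(mul(SSZ, SZ), add(Z, Z)))))
  →20  S(S(S(mul(add(SZ, mul(SZ, SZ)), add(Z, Z)))))
  →21  S(S(S(mul(S(add(Z, mul(SZ, SZ))), add(Z, Z)))))
  →22  S(S(S(add(add(Z, Z), mul(add(Z, mul(SZ, SZ)), add(Z, Z))))))
  →23  S(S(S(add(Z, mul(add(Z, mul(SZ, SZ)), add(Z, Z))))))
  →24  S(S(S(mul(add(Z, mul(SZ, SZ)), add(Z, Z)))))
  →25  S(S(S(mul(mul(SZ, SZ), add(Z, Z)))))
  →26  S(S(S(mul(add(SZ, mul(Z, SZ)), add(Z, Z)))))
  →27  S(S(S(mul(S(add(Z, mul(Z, SZ))), add(Z, Z)))))
  →28  S(S(S(add(add(Z, Z), mul(add(Z, mul(Z, SZ)), add(Z, Z))))))
  →29  S(S(S(add(Z, mul(add(Z, mul(Z, SZ)), add(Z, Z))))))
  →30  S(S(S(mul(add(Z, mul(Z, SZ)), add(Z, Z)))))
  →31  S(S(S(mul(mul(Z, SZ), add(Z, Z)))))
  →32  S(S(S(mul(Z, add(Z, Z)))))
  →33  SSSZ

Answer: normal form = SSSZ  (in 33 steps)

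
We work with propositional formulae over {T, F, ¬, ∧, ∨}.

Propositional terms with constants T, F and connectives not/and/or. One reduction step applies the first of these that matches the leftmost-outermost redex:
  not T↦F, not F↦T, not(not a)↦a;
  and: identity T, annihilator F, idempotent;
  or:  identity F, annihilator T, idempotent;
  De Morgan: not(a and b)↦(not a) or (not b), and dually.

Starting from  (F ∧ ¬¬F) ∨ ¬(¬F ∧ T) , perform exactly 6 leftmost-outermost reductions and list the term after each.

Answer: after 6 steps: F

Working:
  start: (F ∧ ¬¬F) ∨ ¬(¬F ∧ T)
  step 1: F ∨ ¬(¬F ∧ T)
  step 2: ¬(¬F ∧ T)
  step 3: ¬¬F ∨ ¬T
  step 4: F ∨ ¬T
  step 5: ¬T
  step 6: F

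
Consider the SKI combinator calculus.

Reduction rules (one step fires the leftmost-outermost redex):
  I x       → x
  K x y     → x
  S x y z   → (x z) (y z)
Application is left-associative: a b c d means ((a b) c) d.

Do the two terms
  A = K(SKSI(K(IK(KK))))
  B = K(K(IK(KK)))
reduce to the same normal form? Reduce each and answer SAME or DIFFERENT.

Answer: SAME — A ⇓ K(K(K(KK))), B ⇓ K(K(K(KK)))

Derivation:
Term A:
  start: K(SKSI(K(IK(KK))))
  →1  K(KI(SI)(K(IK(KK))))
  →2  K(I(K(IK(KK))))
  →3  K(K(IK(KK)))
  →4  K(K(K(KK)))

Term B:
  start: K(K(IK(KK)))
  →1  K(K(K(KK)))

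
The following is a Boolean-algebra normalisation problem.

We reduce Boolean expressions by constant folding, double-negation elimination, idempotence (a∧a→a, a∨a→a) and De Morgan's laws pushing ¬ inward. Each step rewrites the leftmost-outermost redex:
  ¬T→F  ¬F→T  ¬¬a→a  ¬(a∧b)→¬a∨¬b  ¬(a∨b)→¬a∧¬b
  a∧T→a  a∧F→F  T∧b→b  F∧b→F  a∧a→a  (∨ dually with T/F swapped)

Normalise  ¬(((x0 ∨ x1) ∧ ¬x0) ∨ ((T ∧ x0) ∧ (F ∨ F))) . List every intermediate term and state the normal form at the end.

Answer: normal form = (¬x0 ∧ ¬x1) ∨ x0  (in 13 steps)

Working:
  start: ¬(((x0 ∨ x1) ∧ ¬x0) ∨ ((T ∧ x0) ∧ (F ∨ F)))
  [1] ¬((x0 ∨ x1) ∧ ¬x0) ∧ ¬((T ∧ x0) ∧ (F ∨ F))
  [2] (¬(x0 ∨ x1) ∨ ¬¬x0) ∧ ¬((T ∧ x0) ∧ (F ∨ F))
  [3] ((¬x0 ∧ ¬x1) ∨ ¬¬x0) ∧ ¬((T ∧ x0) ∧ (F ∨ F))
  [4] ((¬x0 ∧ ¬x1) ∨ x0) ∧ ¬((T ∧ x0) ∧ (F ∨ F))
  [5] ((¬x0 ∧ ¬x1) ∨ x0) ∧ (¬(T ∧ x0) ∨ ¬(F ∨ F))
  [6] ((¬x0 ∧ ¬x1) ∨ x0) ∧ ((¬T ∨ ¬x0) ∨ ¬(F ∨ F))
  [7] ((¬x0 ∧ ¬x1) ∨ x0) ∧ ((F ∨ ¬x0) ∨ ¬(F ∨ F))
  [8] ((¬x0 ∧ ¬x1) ∨ x0) ∧ (¬x0 ∨ ¬(F ∨ F))
  [9] ((¬x0 ∧ ¬x1) ∨ x0) ∧ (¬x0 ∨ (¬F ∧ ¬F))
  [10] ((¬x0 ∧ ¬x1) ∨ x0) ∧ (¬x0 ∨ ¬F)
  [11] ((¬x0 ∧ ¬x1) ∨ x0) ∧ (¬x0 ∨ T)
  [12] ((¬x0 ∧ ¬x1) ∨ x0) ∧ T
  [13] (¬x0 ∧ ¬x1) ∨ x0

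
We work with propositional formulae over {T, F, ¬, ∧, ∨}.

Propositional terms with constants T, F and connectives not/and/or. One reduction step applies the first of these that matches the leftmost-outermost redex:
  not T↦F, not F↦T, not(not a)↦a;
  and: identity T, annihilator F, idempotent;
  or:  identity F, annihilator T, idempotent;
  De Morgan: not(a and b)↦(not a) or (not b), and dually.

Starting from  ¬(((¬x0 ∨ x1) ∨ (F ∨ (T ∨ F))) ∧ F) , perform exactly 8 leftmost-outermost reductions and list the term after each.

  start: ¬(((¬x0 ∨ x1) ∨ (F ∨ (T ∨ F))) ∧ F)
  →1  ¬((¬x0 ∨ x1) ∨ (F ∨ (T ∨ F))) ∨ ¬F
  →2  (¬(¬x0 ∨ x1) ∧ ¬(F ∨ (T ∨ F))) ∨ ¬F
  →3  ((¬¬x0 ∧ ¬x1) ∧ ¬(F ∨ (T ∨ F))) ∨ ¬F
  →4  ((x0 ∧ ¬x1) ∧ ¬(F ∨ (T ∨ F))) ∨ ¬F
  →5  ((x0 ∧ ¬x1) ∧ (¬F ∧ ¬(T ∨ F))) ∨ ¬F
  →6  ((x0 ∧ ¬x1) ∧ (T ∧ ¬(T ∨ F))) ∨ ¬F
  →7  ((x0 ∧ ¬x1) ∧ ¬(T ∨ F)) ∨ ¬F
  →8  ((x0 ∧ ¬x1) ∧ (¬T ∧ ¬F)) ∨ ¬F

Answer: after 8 steps: ((x0 ∧ ¬x1) ∧ (¬T ∧ ¬F)) ∨ ¬F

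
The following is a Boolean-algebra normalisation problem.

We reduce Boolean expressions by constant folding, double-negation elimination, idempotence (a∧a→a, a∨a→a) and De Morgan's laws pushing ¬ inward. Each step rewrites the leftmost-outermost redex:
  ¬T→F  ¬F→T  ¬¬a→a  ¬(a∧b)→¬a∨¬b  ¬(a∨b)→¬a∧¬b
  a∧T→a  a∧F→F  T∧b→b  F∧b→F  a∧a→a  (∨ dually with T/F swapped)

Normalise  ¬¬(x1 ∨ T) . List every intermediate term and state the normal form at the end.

Answer: normal form = T  (in 2 steps)

Derivation:
  start: ¬¬(x1 ∨ T)
  step 1: x1 ∨ T
  step 2: T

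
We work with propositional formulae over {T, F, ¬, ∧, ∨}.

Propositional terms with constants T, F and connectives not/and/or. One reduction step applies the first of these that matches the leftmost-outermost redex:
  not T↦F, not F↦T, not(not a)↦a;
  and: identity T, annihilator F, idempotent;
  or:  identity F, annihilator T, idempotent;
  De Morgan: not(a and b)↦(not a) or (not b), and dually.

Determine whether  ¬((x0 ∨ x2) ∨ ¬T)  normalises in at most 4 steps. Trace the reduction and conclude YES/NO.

Answer: YES — reaches normal form ¬x0 ∧ ¬x2 in 4 ≤ 4 steps

Working:
  start: ¬((x0 ∨ x2) ∨ ¬T)
  →1  ¬(x0 ∨ x2) ∧ ¬¬T
  →2  (¬x0 ∧ ¬x2) ∧ ¬¬T
  →3  (¬x0 ∧ ¬x2) ∧ T
  →4  ¬x0 ∧ ¬x2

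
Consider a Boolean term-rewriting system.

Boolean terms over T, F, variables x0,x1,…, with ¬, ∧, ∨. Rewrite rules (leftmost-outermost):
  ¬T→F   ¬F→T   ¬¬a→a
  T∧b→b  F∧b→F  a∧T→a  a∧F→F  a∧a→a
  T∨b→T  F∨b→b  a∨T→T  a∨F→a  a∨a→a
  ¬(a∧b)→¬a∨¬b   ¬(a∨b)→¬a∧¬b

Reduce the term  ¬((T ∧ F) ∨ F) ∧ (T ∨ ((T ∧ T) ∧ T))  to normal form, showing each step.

  start: ¬((T ∧ F) ∨ F) ∧ (T ∨ ((T ∧ T) ∧ T))
  [1] (¬(T ∧ F) ∧ ¬F) ∧ (T ∨ ((T ∧ T) ∧ T))
  [2] ((¬T ∨ ¬F) ∧ ¬F) ∧ (T ∨ ((T ∧ T) ∧ T))
  [3] ((F ∨ ¬F) ∧ ¬F) ∧ (T ∨ ((T ∧ T) ∧ T))
  [4] (¬F ∧ ¬F) ∧ (T ∨ ((T ∧ T) ∧ T))
  [5] ¬F ∧ (T ∨ ((T ∧ T) ∧ T))
  [6] T ∧ (T ∨ ((T ∧ T) ∧ T))
  [7] T ∨ ((T ∧ T) ∧ T)
  [8] T

Answer: normal form = T  (in 8 steps)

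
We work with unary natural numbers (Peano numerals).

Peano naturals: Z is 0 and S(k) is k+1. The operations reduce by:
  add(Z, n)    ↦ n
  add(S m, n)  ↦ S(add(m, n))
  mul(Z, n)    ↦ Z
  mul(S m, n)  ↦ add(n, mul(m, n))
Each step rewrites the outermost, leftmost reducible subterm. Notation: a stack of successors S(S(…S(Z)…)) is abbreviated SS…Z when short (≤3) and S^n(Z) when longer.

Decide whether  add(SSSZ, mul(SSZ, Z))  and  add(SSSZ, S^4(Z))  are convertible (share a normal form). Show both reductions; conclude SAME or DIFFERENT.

Answer: DIFFERENT — A ⇓ SSSZ, B ⇓ S^7(Z)

Derivation:
Term A:
  start: add(SSSZ, mul(SSZ, Z))
  →1  S(add(SSZ, mul(SSZ, Z)))
  →2  S(S(add(SZ, mul(SSZ, Z))))
  →3  S(S(S(add(Z, mul(SSZ, Z)))))
  →4  S(S(S(mul(SSZ, Z))))
  →5  S(S(S(add(Z, mul(SZ, Z)))))
  →6  S(S(S(mul(SZ, Z))))
  →7  S(S(S(add(Z, mul(Z, Z)))))
  →8  S(S(S(mul(Z, Z))))
  →9  SSSZ

Term B:
  start: add(SSSZ, S^4(Z))
  →1  S(add(SSZ, S^4(Z)))
  →2  S(S(add(SZ, S^4(Z))))
  →3  S(S(S(add(Z, S^4(Z)))))
  →4  S^7(Z)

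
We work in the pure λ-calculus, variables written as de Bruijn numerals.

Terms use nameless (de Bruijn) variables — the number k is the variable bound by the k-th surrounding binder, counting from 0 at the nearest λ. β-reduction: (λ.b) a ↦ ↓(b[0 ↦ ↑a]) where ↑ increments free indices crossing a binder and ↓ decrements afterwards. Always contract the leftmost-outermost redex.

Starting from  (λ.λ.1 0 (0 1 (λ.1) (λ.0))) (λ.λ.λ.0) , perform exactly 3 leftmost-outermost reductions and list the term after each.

  start: (λ.λ.1 0 (0 1 (λ.1) (λ.0))) (λ.λ.λ.0)
  →1  λ.(λ.λ.λ.0) 0 (0 (λ.λ.λ.0) (λ.1) (λ.0))
  →2  λ.(λ.λ.0) (0 (λ.λ.λ.0) (λ.1) (λ.0))
  →3  λ.λ.0

Answer: after 3 steps: λ.λ.0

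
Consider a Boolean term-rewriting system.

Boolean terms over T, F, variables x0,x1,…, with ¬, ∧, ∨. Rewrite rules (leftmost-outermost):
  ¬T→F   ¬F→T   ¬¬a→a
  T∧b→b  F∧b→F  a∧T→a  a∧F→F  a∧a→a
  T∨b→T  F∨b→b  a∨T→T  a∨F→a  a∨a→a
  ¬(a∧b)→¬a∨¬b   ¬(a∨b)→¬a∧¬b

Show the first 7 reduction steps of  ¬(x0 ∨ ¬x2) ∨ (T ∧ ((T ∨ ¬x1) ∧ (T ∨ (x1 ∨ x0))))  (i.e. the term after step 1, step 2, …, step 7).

  start: ¬(x0 ∨ ¬x2) ∨ (T ∧ ((T ∨ ¬x1) ∧ (T ∨ (x1 ∨ x0))))
  step 1: (¬x0 ∧ ¬¬x2) ∨ (T ∧ ((T ∨ ¬x1) ∧ (T ∨ (x1 ∨ x0))))
  step 2: (¬x0 ∧ x2) ∨ (T ∧ ((T ∨ ¬x1) ∧ (T ∨ (x1 ∨ x0))))
  step 3: (¬x0 ∧ x2) ∨ ((T ∨ ¬x1) ∧ (T ∨ (x1 ∨ x0)))
  step 4: (¬x0 ∧ x2) ∨ (T ∧ (T ∨ (x1 ∨ x0)))
  step 5: (¬x0 ∧ x2) ∨ (T ∨ (x1 ∨ x0))
  step 6: (¬x0 ∧ x2) ∨ T
  step 7: T

Answer: after 7 steps: T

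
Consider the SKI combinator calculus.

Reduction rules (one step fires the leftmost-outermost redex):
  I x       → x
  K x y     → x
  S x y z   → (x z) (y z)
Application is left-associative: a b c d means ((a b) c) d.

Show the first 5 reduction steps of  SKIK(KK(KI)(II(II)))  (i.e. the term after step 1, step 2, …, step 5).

  start: SKIK(KK(KI)(II(II)))
  [1] KK(IK)(KK(KI)(II(II)))
  [2] K(KK(KI)(II(II)))
  [3] K(K(II(II)))
  [4] K(K(I(II)))
  [5] K(K(II))

Answer: after 5 steps: K(K(II))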